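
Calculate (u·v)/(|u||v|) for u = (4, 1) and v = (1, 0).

With u = (4, 1), v = (1, 0):
u·v = 4·1 + 1·0 = 4 + 0 = 4.
|u| = √(4² + 1²) = √17, |v| = √(1² + 0²) = √1, so |u||v| = √(17·1) = √17.
cos θ = (u·v)/(|u||v|) = 4/√17 ≈ 0.9701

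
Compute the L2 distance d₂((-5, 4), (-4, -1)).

√(Σ(x_i - y_i)²) = √((-5 - (-4))² + (4 - (-1))²)
= √((-1)² + 5²) = √(1 + 25) = √26 ≈ 5.099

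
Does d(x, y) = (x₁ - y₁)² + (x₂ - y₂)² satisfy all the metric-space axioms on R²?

No. The squared Euclidean distance fails the triangle inequality. Counterexample: x = (0, 0), y = (1, 5), z = (2, 10). d(x,z) = 2² + 10² = 104, but d(x,y) + d(y,z) = (1² + 5²) + (1² + 5²) = 26 + 26 = 52. Since 104 > 52, the triangle inequality is violated. (Note: √d, the ordinary Euclidean distance, IS a metric.)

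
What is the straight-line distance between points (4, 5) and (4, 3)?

√(Σ(x_i - y_i)²) = √((4 - 4)² + (5 - 3)²)
= √(0² + 2²) = √(0 + 4) = √4 = 2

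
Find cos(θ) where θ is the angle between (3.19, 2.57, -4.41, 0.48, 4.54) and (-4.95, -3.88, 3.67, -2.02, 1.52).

With u = (3.19, 2.57, -4.41, 0.48, 4.54), v = (-4.95, -3.88, 3.67, -2.02, 1.52):
u·v = 3.19·(-4.95) + 2.57·(-3.88) + (-4.41)·3.67 + 0.48·(-2.02) + 4.54·1.52 = (-15.7905) + (-9.9716) + (-16.1847) + (-0.9696) + 6.9008 = -36.0156.
|u| = √(3.19² + 2.57² + (-4.41)² + 0.48² + 4.54²) = √(10.1761 + 6.6049 + 19.4481 + 0.2304 + 20.6116) = √57.0711, |v| = √((-4.95)² + (-3.88)² + 3.67² + (-2.02)² + 1.52²) = √(24.5025 + 15.0544 + 13.4689 + 4.0804 + 2.3104) = √59.4166.
cos θ = (u·v)/(|u||v|) = -36.0156/(√57.0711·√59.4166) ≈ -0.6185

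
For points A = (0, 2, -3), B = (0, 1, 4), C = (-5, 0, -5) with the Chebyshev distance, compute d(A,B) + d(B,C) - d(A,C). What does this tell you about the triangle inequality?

d(A,B) = max(0, 1, 7) = 7, d(B,C) = max(5, 1, 9) = 9, d(A,C) = max(5, 2, 2) = 5.
d(A,B) + d(B,C) - d(A,C) = 7 + 9 - 5 = 16 - 5 = 11. This is ≥ 0, so the triangle inequality holds for these points.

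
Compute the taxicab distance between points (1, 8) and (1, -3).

Σ|x_i - y_i| = |1 - 1| + |8 - (-3)| = 0 + 11 = 11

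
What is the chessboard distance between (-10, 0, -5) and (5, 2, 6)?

max(|x_i - y_i|) = max(|-10 - 5|, |0 - 2|, |-5 - 6|) = max(15, 2, 11) = 15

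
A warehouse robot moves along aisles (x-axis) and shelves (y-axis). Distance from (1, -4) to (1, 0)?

Σ|x_i - y_i| = |1 - 1| + |-4 - 0| = 0 + 4 = 4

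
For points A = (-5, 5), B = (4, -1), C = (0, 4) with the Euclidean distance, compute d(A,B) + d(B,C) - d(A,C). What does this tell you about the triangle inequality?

d(A,B) = √(9² + 6²) = √117 ≈ 10.8167, d(B,C) = √(4² + 5²) = √41 ≈ 6.4031, d(A,C) = √(5² + 1²) = √26 ≈ 5.099.
d(A,B) + d(B,C) - d(A,C) = 10.8167 + 6.4031 - 5.099 = 17.2198 - 5.099 = 12.1208 (to 4 decimal places). This is ≥ 0, so the triangle inequality holds for these points.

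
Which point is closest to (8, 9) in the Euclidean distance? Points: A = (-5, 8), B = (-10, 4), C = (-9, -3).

Distances: d(A) ≈ 13.0384, d(B) ≈ 18.6815, d(C) ≈ 20.8087. Nearest: A = (-5, 8) with distance 13.0384.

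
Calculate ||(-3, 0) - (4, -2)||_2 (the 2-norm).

(Σ|x_i - y_i|^2)^(1/2) = (|-3 - 4|^2 + |0 - (-2)|^2)^(1/2)
= (7^2 + 2^2)^(1/2) = (49 + 4)^(1/2) = (53)^(1/2) ≈ 7.2801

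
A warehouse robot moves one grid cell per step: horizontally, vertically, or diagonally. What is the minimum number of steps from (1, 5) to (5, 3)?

max(|x_i - y_i|) = max(|1 - 5|, |5 - 3|) = max(4, 2) = 4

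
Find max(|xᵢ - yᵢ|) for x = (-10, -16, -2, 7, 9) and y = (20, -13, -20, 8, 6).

max(|x_i - y_i|) = max(|-10 - 20|, |-16 - (-13)|, |-2 - (-20)|, |7 - 8|, |9 - 6|) = max(30, 3, 18, 1, 3) = 30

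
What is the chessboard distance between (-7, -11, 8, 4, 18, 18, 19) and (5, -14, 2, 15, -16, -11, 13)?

max(|x_i - y_i|) = max(|-7 - 5|, |-11 - (-14)|, |8 - 2|, |4 - 15|, |18 - (-16)|, |18 - (-11)|, |19 - 13|) = max(12, 3, 6, 11, 34, 29, 6) = 34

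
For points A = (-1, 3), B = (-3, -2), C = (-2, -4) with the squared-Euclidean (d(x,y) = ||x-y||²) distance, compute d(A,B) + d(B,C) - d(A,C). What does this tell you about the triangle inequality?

d(A,B) = 2² + 5² = 29, d(B,C) = 1² + 2² = 5, d(A,C) = 1² + 7² = 50.
d(A,B) + d(B,C) - d(A,C) = 29 + 5 - 50 = 34 - 50 = -16. This is < 0, so the triangle inequality FAILS for these points (squared-Euclidean is not a metric).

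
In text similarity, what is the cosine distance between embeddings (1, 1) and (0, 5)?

With u = (1, 1), v = (0, 5):
u·v = 1·0 + 1·5 = 0 + 5 = 5.
|u| = √(1² + 1²) = √2, |v| = √(0² + 5²) = √25, so |u||v| = √(2·25) = √50.
cos θ = (u·v)/(|u||v|) = 5/√50 ≈ 0.7071
Cosine distance = 1 - cos θ ≈ 1 - 0.7071 = 0.2929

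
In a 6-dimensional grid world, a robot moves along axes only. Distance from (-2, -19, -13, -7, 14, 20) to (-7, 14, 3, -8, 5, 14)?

Σ|x_i - y_i| = |-2 - (-7)| + |-19 - 14| + |-13 - 3| + |-7 - (-8)| + |14 - 5| + |20 - 14| = 5 + 33 + 16 + 1 + 9 + 6 = 70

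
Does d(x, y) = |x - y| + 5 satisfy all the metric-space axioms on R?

No. d fails identity of indiscernibles (specifically d(x,x) = 0): d(4, 4) = |4 - 4| + 5 = 0 + 5 = 5 ≠ 0.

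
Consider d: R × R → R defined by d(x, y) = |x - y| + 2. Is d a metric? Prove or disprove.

No. d fails identity of indiscernibles (specifically d(x,x) = 0): d(-5, -5) = |-5 - (-5)| + 2 = 0 + 2 = 2 ≠ 0.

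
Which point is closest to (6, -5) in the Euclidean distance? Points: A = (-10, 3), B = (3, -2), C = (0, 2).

Distances: d(A) ≈ 17.8885, d(B) ≈ 4.2426, d(C) ≈ 9.2195. Nearest: B = (3, -2) with distance 4.2426.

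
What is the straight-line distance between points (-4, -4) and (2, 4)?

√(Σ(x_i - y_i)²) = √((-4 - 2)² + (-4 - 4)²)
= √((-6)² + (-8)²) = √(36 + 64) = √100 = 10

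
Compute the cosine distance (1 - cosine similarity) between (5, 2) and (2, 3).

With u = (5, 2), v = (2, 3):
u·v = 5·2 + 2·3 = 10 + 6 = 16.
|u| = √(5² + 2²) = √29, |v| = √(2² + 3²) = √13, so |u||v| = √(29·13) = √377.
cos θ = (u·v)/(|u||v|) = 16/√377 ≈ 0.824
Cosine distance = 1 - cos θ ≈ 1 - 0.824 = 0.176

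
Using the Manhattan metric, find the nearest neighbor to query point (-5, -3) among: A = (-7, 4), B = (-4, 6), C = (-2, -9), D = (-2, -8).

Distances: d(A) = 9, d(B) = 10, d(C) = 9, d(D) = 8. Nearest: D = (-2, -8) with distance 8.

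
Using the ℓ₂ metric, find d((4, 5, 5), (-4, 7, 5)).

√(Σ(x_i - y_i)²) = √((4 - (-4))² + (5 - 7)² + (5 - 5)²)
= √(8² + (-2)² + 0²) = √(64 + 4 + 0) = √68 ≈ 8.2462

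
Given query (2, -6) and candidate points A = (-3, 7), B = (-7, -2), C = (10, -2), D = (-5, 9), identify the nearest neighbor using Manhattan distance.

Distances: d(A) = 18, d(B) = 13, d(C) = 12, d(D) = 22. Nearest: C = (10, -2) with distance 12.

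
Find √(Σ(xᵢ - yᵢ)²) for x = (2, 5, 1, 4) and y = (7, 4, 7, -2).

√(Σ(x_i - y_i)²) = √((2 - 7)² + (5 - 4)² + (1 - 7)² + (4 - (-2))²)
= √((-5)² + 1² + (-6)² + 6²) = √(25 + 1 + 36 + 36) = √98 ≈ 9.8995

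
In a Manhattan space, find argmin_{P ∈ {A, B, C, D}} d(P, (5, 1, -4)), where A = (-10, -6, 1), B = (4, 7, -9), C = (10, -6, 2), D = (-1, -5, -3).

Distances: d(A) = 27, d(B) = 12, d(C) = 18, d(D) = 13. Nearest: B = (4, 7, -9) with distance 12.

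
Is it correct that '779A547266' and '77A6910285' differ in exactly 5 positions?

Differing positions: 3, 4, 5, 6, 7, 9, 10. Hamming distance = 7, so the claim that d_H = 5 is false.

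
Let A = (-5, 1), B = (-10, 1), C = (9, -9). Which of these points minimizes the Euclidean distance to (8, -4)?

Distances: d(A) ≈ 13.9284, d(B) ≈ 18.6815, d(C) ≈ 5.099. Nearest: C = (9, -9) with distance 5.099.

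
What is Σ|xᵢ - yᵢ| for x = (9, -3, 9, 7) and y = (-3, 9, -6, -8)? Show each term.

Σ|x_i - y_i| = |9 - (-3)| + |-3 - 9| + |9 - (-6)| + |7 - (-8)| = 12 + 12 + 15 + 15 = 54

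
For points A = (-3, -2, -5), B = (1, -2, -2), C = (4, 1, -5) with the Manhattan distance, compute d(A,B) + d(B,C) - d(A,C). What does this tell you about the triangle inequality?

d(A,B) = 4 + 0 + 3 = 7, d(B,C) = 3 + 3 + 3 = 9, d(A,C) = 7 + 3 + 0 = 10.
d(A,B) + d(B,C) - d(A,C) = 7 + 9 - 10 = 16 - 10 = 6. This is ≥ 0, so the triangle inequality holds for these points.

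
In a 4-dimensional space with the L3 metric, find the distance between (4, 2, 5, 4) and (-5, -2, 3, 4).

(Σ|x_i - y_i|^3)^(1/3) = (|4 - (-5)|^3 + |2 - (-2)|^3 + |5 - 3|^3 + |4 - 4|^3)^(1/3)
= (9^3 + 4^3 + 2^3 + 0^3)^(1/3) = (729 + 64 + 8 + 0)^(1/3) = (801)^(1/3) ≈ 9.287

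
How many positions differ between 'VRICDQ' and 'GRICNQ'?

Differing positions: 1, 5. Hamming distance = 2.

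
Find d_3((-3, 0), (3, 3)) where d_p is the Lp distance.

(Σ|x_i - y_i|^3)^(1/3) = (|-3 - 3|^3 + |0 - 3|^3)^(1/3)
= (6^3 + 3^3)^(1/3) = (216 + 27)^(1/3) = (243)^(1/3) ≈ 6.2403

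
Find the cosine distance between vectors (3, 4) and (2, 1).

With u = (3, 4), v = (2, 1):
u·v = 3·2 + 4·1 = 6 + 4 = 10.
|u| = √(3² + 4²) = √25, |v| = √(2² + 1²) = √5, so |u||v| = √(25·5) = √125.
cos θ = (u·v)/(|u||v|) = 10/√125 ≈ 0.8944
Cosine distance = 1 - cos θ ≈ 1 - 0.8944 = 0.1056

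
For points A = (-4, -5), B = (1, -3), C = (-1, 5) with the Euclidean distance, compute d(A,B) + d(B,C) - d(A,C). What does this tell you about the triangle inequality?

d(A,B) = √(5² + 2²) = √29 ≈ 5.3852, d(B,C) = √(2² + 8²) = √68 ≈ 8.2462, d(A,C) = √(3² + 10²) = √109 ≈ 10.4403.
d(A,B) + d(B,C) - d(A,C) = 5.3852 + 8.2462 - 10.4403 = 13.6314 - 10.4403 = 3.1911 (to 4 decimal places). This is ≥ 0, so the triangle inequality holds for these points.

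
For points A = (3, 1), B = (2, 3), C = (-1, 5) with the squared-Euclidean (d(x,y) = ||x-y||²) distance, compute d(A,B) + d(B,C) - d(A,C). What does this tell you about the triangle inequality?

d(A,B) = 1² + 2² = 5, d(B,C) = 3² + 2² = 13, d(A,C) = 4² + 4² = 32.
d(A,B) + d(B,C) - d(A,C) = 5 + 13 - 32 = 18 - 32 = -14. This is < 0, so the triangle inequality FAILS for these points (squared-Euclidean is not a metric).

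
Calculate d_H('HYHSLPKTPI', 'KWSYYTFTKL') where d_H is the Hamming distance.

Differing positions: 1, 2, 3, 4, 5, 6, 7, 9, 10. Hamming distance = 9.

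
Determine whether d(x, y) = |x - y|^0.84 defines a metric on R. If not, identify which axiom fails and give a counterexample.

Yes. With 0 < p = 0.84 ≤ 1, d(x,y) = |x-y|^0.84 is a metric on R. Non-negativity and symmetry are immediate; |x-y|^0.84 = 0 ⟺ |x-y| = 0 ⟺ x = y. For the triangle inequality, the function t ↦ t^0.84 is subadditive on [0,∞) when p ≤ 1, so |x-z|^0.84 ≤ (|x-y| + |y-z|)^0.84 ≤ |x-y|^0.84 + |y-z|^0.84.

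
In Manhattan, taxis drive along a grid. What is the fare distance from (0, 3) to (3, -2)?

Σ|x_i - y_i| = |0 - 3| + |3 - (-2)| = 3 + 5 = 8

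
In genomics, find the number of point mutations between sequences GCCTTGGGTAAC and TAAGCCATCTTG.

Differing positions: 1, 2, 3, 4, 5, 6, 7, 8, 9, 10, 11, 12. Hamming distance = 12.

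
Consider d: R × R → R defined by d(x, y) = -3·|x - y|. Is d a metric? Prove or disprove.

No. With c = -3 < 0, d fails non-negativity: d(7, 11) = -3·|7 - 11| = -3·4 = -12 < 0.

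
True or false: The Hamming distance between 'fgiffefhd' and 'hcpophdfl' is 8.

Differing positions: 1, 2, 3, 4, 5, 6, 7, 8, 9. Hamming distance = 9, so the claim that d_H = 8 is false.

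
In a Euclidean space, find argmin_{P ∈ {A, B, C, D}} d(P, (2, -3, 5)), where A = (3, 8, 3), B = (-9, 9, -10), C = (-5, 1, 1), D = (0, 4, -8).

Distances: d(A) ≈ 11.225, d(B) ≈ 22.1359, d(C) = 9, d(D) ≈ 14.8997. Nearest: C = (-5, 1, 1) with distance 9.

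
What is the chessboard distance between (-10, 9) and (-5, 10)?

max(|x_i - y_i|) = max(|-10 - (-5)|, |9 - 10|) = max(5, 1) = 5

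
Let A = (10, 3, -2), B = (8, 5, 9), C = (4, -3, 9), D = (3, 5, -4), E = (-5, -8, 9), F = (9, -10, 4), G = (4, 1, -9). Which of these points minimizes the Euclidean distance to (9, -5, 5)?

Distances: d(A) ≈ 10.6771, d(B) ≈ 10.8167, d(C) ≈ 6.7082, d(D) ≈ 14.7309, d(E) ≈ 14.8661, d(F) ≈ 5.099, d(G) ≈ 16.0312. Nearest: F = (9, -10, 4) with distance 5.099.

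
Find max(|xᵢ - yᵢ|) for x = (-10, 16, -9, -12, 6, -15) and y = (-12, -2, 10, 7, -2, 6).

max(|x_i - y_i|) = max(|-10 - (-12)|, |16 - (-2)|, |-9 - 10|, |-12 - 7|, |6 - (-2)|, |-15 - 6|) = max(2, 18, 19, 19, 8, 21) = 21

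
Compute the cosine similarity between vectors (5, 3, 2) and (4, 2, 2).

With u = (5, 3, 2), v = (4, 2, 2):
u·v = 5·4 + 3·2 + 2·2 = 20 + 6 + 4 = 30.
|u| = √(5² + 3² + 2²) = √38, |v| = √(4² + 2² + 2²) = √24, so |u||v| = √(38·24) = √912.
cos θ = (u·v)/(|u||v|) = 30/√912 ≈ 0.9934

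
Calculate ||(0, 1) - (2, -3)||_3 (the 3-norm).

(Σ|x_i - y_i|^3)^(1/3) = (|0 - 2|^3 + |1 - (-3)|^3)^(1/3)
= (2^3 + 4^3)^(1/3) = (8 + 64)^(1/3) = (72)^(1/3) ≈ 4.1602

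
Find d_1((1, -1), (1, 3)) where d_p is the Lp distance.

Σ|x_i - y_i| = |1 - 1| + |-1 - 3| = 0 + 4 = 4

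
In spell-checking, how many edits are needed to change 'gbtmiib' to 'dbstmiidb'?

Let D[i][j] be the edit distance between the first i characters of 'gbtmiib' and the first j characters of 'dbstmiidb', with D[i][0] = i, D[0][j] = j, and D[i][j] = D[i-1][j-1] if the characters match, else 1 + min(D[i-1][j], D[i][j-1], D[i-1][j-1]). Filling the table (rows: prefixes of 'gbtmiib', columns: prefixes of 'dbstmiidb'):
     ε  d  b  s  t  m  i  i  d  b
  ε  0  1  2  3  4  5  6  7  8  9
  g  1  1  2  3  4  5  6  7  8  9
  b  2  2  1  2  3  4  5  6  7  8
  t  3  3  2  2  2  3  4  5  6  7
  m  4  4  3  3  3  2  3  4  5  6
  i  5  5  4  4  4  3  2  3  4  5
  i  6  6  5  5  5  4  3  2  3  4
  b  7  7  6  6  6  5  4  3  3  3
The bottom-right entry gives D[7][9] = 3, so no sequence of fewer than 3 edits works. Backtracking through the table gives one optimal edit sequence (3 edits):
  gbtmiib → dbtmiib (sub g→d @1)
  dbtmiib → dbstmiib (ins s @3)
  dbstmiib → dbstmiidb (ins d @8)
Edit distance = 3.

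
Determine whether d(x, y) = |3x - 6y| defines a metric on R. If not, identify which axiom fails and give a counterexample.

No. d fails symmetry: d(2, 7) = |3·2 - 6·7| = |-36| = 36, but d(7, 2) = |3·7 - 6·2| = |9| = 9. Since 36 ≠ 9, d(x,y) ≠ d(y,x) in general.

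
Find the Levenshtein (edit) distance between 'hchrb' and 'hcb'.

Let D[i][j] be the edit distance between the first i characters of 'hchrb' and the first j characters of 'hcb', with D[i][0] = i, D[0][j] = j, and D[i][j] = D[i-1][j-1] if the characters match, else 1 + min(D[i-1][j], D[i][j-1], D[i-1][j-1]). Filling the table (rows: prefixes of 'hchrb', columns: prefixes of 'hcb'):
     ε  h  c  b
  ε  0  1  2  3
  h  1  0  1  2
  c  2  1  0  1
  h  3  2  1  1
  r  4  3  2  2
  b  5  4  3  2
The bottom-right entry gives D[5][3] = 2, so no sequence of fewer than 2 edits works. Backtracking through the table gives one optimal edit sequence (2 edits):
  hchrb → hcrb (del h @3)
  hcrb → hcb (del r @3)
Edit distance = 2.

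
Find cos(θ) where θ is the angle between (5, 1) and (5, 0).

With u = (5, 1), v = (5, 0):
u·v = 5·5 + 1·0 = 25 + 0 = 25.
|u| = √(5² + 1²) = √26, |v| = √(5² + 0²) = √25, so |u||v| = √(26·25) = √650.
cos θ = (u·v)/(|u||v|) = 25/√650 ≈ 0.9806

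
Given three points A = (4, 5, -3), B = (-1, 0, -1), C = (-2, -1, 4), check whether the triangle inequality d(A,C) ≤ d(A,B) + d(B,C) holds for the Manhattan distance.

d(A,B) = 5 + 5 + 2 = 12, d(B,C) = 1 + 1 + 5 = 7, d(A,C) = 6 + 6 + 7 = 19.
d(A,C) = 19 ≤ 12 + 7 = 19. Triangle inequality is satisfied.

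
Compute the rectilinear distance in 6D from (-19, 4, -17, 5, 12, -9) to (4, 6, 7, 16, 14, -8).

Σ|x_i - y_i| = |-19 - 4| + |4 - 6| + |-17 - 7| + |5 - 16| + |12 - 14| + |-9 - (-8)| = 23 + 2 + 24 + 11 + 2 + 1 = 63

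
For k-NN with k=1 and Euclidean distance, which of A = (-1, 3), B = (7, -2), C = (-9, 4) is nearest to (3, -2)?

Distances: d(A) ≈ 6.4031, d(B) = 4, d(C) ≈ 13.4164. Nearest: B = (7, -2) with distance 4.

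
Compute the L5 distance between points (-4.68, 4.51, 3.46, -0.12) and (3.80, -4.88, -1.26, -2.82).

(Σ|x_i - y_i|^5)^(1/5) = (|-4.68 - 3.8|^5 + |4.51 - (-4.88)|^5 + |3.46 - (-1.26)|^5 + |-0.12 - (-2.82)|^5)^(1/5)
= (8.48^5 + 9.39^5 + 4.72^5 + 2.7^5)^(1/5) ≈ (43850.9757 + 73000.8575 + 2342.6639 + 143.4891)^(1/5) = (119337.9862)^(1/5) ≈ 10.3599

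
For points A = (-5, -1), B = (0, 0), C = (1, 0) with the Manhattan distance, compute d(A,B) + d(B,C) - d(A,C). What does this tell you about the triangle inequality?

d(A,B) = 5 + 1 = 6, d(B,C) = 1 + 0 = 1, d(A,C) = 6 + 1 = 7.
d(A,B) + d(B,C) - d(A,C) = 6 + 1 - 7 = 7 - 7 = 0. This is ≥ 0, so the triangle inequality holds for these points.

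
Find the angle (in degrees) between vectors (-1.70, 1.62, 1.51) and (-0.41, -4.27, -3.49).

With u = (-1.70, 1.62, 1.51), v = (-0.41, -4.27, -3.49):
u·v = (-1.7)·(-0.41) + 1.62·(-4.27) + 1.51·(-3.49) = 0.697 + (-6.9174) + (-5.2699) = -11.4903.
|u| = √((-1.7)² + 1.62² + 1.51²) = √(2.89 + 2.6244 + 2.2801) = √7.7945, |v| = √((-0.41)² + (-4.27)² + (-3.49)²) = √(0.1681 + 18.2329 + 12.1801) = √30.5811.
cos θ = (u·v)/(|u||v|) = -11.4903/(√7.7945·√30.5811) ≈ -0.744236
θ = arccos(-0.744236) ≈ 138.09°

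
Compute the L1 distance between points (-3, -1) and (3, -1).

Σ|x_i - y_i| = |-3 - 3| + |-1 - (-1)| = 6 + 0 = 6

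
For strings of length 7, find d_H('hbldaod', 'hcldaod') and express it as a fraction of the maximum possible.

Differing positions: 2. Hamming distance = 1. The maximum possible Hamming distance for length-7 strings is 7, so d_H/7 = 1/7 ≈ 0.1429.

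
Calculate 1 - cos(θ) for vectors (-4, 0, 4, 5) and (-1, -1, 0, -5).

With u = (-4, 0, 4, 5), v = (-1, -1, 0, -5):
u·v = (-4)·(-1) + 0·(-1) + 4·0 + 5·(-5) = 4 + 0 + 0 + (-25) = -21.
|u| = √((-4)² + 0² + 4² + 5²) = √57, |v| = √((-1)² + (-1)² + 0² + (-5)²) = √27, so |u||v| = √(57·27) = √1539.
cos θ = (u·v)/(|u||v|) = -21/√1539 ≈ -0.5353
Cosine distance = 1 - cos θ ≈ 1 - (-0.5353) = 1.5353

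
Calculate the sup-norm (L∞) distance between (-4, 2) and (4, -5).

max(|x_i - y_i|) = max(|-4 - 4|, |2 - (-5)|) = max(8, 7) = 8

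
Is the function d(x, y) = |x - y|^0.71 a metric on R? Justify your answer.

Yes. With 0 < p = 0.71 ≤ 1, d(x,y) = |x-y|^0.71 is a metric on R. Non-negativity and symmetry are immediate; |x-y|^0.71 = 0 ⟺ |x-y| = 0 ⟺ x = y. For the triangle inequality, the function t ↦ t^0.71 is subadditive on [0,∞) when p ≤ 1, so |x-z|^0.71 ≤ (|x-y| + |y-z|)^0.71 ≤ |x-y|^0.71 + |y-z|^0.71.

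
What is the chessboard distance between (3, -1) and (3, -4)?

max(|x_i - y_i|) = max(|3 - 3|, |-1 - (-4)|) = max(0, 3) = 3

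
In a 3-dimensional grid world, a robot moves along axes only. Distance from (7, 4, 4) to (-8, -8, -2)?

Σ|x_i - y_i| = |7 - (-8)| + |4 - (-8)| + |4 - (-2)| = 15 + 12 + 6 = 33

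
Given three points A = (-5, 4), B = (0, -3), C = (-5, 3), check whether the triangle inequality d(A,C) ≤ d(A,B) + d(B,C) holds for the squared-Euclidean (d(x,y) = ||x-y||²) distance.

d(A,B) = 5² + 7² = 74, d(B,C) = 5² + 6² = 61, d(A,C) = 0² + 1² = 1.
d(A,C) = 1 ≤ 74 + 61 = 135. Triangle inequality is satisfied.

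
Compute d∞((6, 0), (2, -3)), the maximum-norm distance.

max(|x_i - y_i|) = max(|6 - 2|, |0 - (-3)|) = max(4, 3) = 4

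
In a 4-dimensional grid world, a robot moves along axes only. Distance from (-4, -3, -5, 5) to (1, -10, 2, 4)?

Σ|x_i - y_i| = |-4 - 1| + |-3 - (-10)| + |-5 - 2| + |5 - 4| = 5 + 7 + 7 + 1 = 20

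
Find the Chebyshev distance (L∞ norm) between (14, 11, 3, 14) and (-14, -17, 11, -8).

max(|x_i - y_i|) = max(|14 - (-14)|, |11 - (-17)|, |3 - 11|, |14 - (-8)|) = max(28, 28, 8, 22) = 28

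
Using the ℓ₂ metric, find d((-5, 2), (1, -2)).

√(Σ(x_i - y_i)²) = √((-5 - 1)² + (2 - (-2))²)
= √((-6)² + 4²) = √(36 + 16) = √52 ≈ 7.2111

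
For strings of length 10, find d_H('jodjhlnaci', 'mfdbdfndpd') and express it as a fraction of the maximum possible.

Differing positions: 1, 2, 4, 5, 6, 8, 9, 10. Hamming distance = 8. The maximum possible Hamming distance for length-10 strings is 10, so d_H/10 = 8/10 = 0.8.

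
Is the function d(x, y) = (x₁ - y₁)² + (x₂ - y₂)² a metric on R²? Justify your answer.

No. The squared Euclidean distance fails the triangle inequality. Counterexample: x = (0, 0), y = (5, 2), z = (10, 4). d(x,z) = 10² + 4² = 116, but d(x,y) + d(y,z) = (5² + 2²) + (5² + 2²) = 29 + 29 = 58. Since 116 > 58, the triangle inequality is violated. (Note: √d, the ordinary Euclidean distance, IS a metric.)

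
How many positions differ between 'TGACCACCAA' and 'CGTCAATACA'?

Differing positions: 1, 3, 5, 7, 8, 9. Hamming distance = 6.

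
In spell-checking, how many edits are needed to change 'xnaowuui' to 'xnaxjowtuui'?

Let D[i][j] be the edit distance between the first i characters of 'xnaowuui' and the first j characters of 'xnaxjowtuui', with D[i][0] = i, D[0][j] = j, and D[i][j] = D[i-1][j-1] if the characters match, else 1 + min(D[i-1][j], D[i][j-1], D[i-1][j-1]). Filling the table (rows: prefixes of 'xnaowuui', columns: prefixes of 'xnaxjowtuui'):
     ε  x  n  a  x  j  o  w  t  u  u  i
  ε  0  1  2  3  4  5  6  7  8  9 10 11
  x  1  0  1  2  3  4  5  6  7  8  9 10
  n  2  1  0  1  2  3  4  5  6  7  8  9
  a  3  2  1  0  1  2  3  4  5  6  7  8
  o  4  3  2  1  1  2  2  3  4  5  6  7
  w  5  4  3  2  2  2  3  2  3  4  5  6
  u  6  5  4  3  3  3  3  3  3  3  4  5
  u  7  6  5  4  4  4  4  4  4  3  3  4
  i  8  7  6  5  5  5  5  5  5  4  4  3
The bottom-right entry gives D[8][11] = 3, so no sequence of fewer than 3 edits works. Backtracking through the table gives one optimal edit sequence (3 edits):
  xnaowuui → xnaxowuui (ins x @4)
  xnaxowuui → xnaxjowuui (ins j @5)
  xnaxjowuui → xnaxjowtuui (ins t @8)
Edit distance = 3.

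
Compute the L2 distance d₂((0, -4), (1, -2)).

√(Σ(x_i - y_i)²) = √((0 - 1)² + (-4 - (-2))²)
= √((-1)² + (-2)²) = √(1 + 4) = √5 ≈ 2.2361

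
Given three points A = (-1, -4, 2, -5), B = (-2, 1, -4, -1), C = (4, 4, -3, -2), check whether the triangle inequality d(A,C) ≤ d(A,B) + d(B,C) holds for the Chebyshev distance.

d(A,B) = max(1, 5, 6, 4) = 6, d(B,C) = max(6, 3, 1, 1) = 6, d(A,C) = max(5, 8, 5, 3) = 8.
d(A,C) = 8 ≤ 6 + 6 = 12. Triangle inequality is satisfied.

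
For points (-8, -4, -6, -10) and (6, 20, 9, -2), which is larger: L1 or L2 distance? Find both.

L1 = |-8 - 6| + |-4 - 20| + |-6 - 9| + |-10 - (-2)| = 14 + 24 + 15 + 8 = 61
L2 = √(14² + 24² + 15² + 8²) = √1061 ≈ 32.573
L1 ≥ L2 always (equality iff movement is along one axis); L1 > L2 here.
Ratio L1/L2 = 61/√1061 ≈ 1.8727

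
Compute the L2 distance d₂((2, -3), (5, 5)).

√(Σ(x_i - y_i)²) = √((2 - 5)² + (-3 - 5)²)
= √((-3)² + (-8)²) = √(9 + 64) = √73 ≈ 8.544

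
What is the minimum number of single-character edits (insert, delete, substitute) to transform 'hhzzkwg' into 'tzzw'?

Let D[i][j] be the edit distance between the first i characters of 'hhzzkwg' and the first j characters of 'tzzw', with D[i][0] = i, D[0][j] = j, and D[i][j] = D[i-1][j-1] if the characters match, else 1 + min(D[i-1][j], D[i][j-1], D[i-1][j-1]). Filling the table (rows: prefixes of 'hhzzkwg', columns: prefixes of 'tzzw'):
     ε  t  z  z  w
  ε  0  1  2  3  4
  h  1  1  2  3  4
  h  2  2  2  3  4
  z  3  3  2  2  3
  z  4  4  3  2  3
  k  5  5  4  3  3
  w  6  6  5  4  3
  g  7  7  6  5  4
The bottom-right entry gives D[7][4] = 4, so no sequence of fewer than 4 edits works. Backtracking through the table gives one optimal edit sequence (4 edits):
  hhzzkwg → hzzkwg (del h @1)
  hzzkwg → tzzkwg (sub h→t @1)
  tzzkwg → tzzwg (del k @4)
  tzzwg → tzzw (del g @5)
Edit distance = 4.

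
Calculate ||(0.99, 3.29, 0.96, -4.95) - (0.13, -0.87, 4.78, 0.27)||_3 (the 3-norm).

(Σ|x_i - y_i|^3)^(1/3) = (|0.99 - 0.13|^3 + |3.29 - (-0.87)|^3 + |0.96 - 4.78|^3 + |-4.95 - 0.27|^3)^(1/3)
= (0.86^3 + 4.16^3 + 3.82^3 + 5.22^3)^(1/3) ≈ (0.6361 + 71.9913 + 55.743 + 142.2366)^(1/3) = (270.607)^(1/3) ≈ 6.4681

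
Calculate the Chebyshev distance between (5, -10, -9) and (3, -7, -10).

max(|x_i - y_i|) = max(|5 - 3|, |-10 - (-7)|, |-9 - (-10)|) = max(2, 3, 1) = 3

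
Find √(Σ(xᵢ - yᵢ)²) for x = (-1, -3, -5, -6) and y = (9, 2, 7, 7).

√(Σ(x_i - y_i)²) = √((-1 - 9)² + (-3 - 2)² + (-5 - 7)² + (-6 - 7)²)
= √((-10)² + (-5)² + (-12)² + (-13)²) = √(100 + 25 + 144 + 169) = √438 ≈ 20.9284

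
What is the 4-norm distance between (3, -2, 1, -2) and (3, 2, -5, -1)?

(Σ|x_i - y_i|^4)^(1/4) = (|3 - 3|^4 + |-2 - 2|^4 + |1 - (-5)|^4 + |-2 - (-1)|^4)^(1/4)
= (0^4 + 4^4 + 6^4 + 1^4)^(1/4) = (0 + 256 + 1296 + 1)^(1/4) = (1553)^(1/4) ≈ 6.2776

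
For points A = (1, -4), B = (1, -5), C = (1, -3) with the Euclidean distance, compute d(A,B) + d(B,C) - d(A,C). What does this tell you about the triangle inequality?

d(A,B) = √(0² + 1²) = √1 = 1, d(B,C) = √(0² + 2²) = √4 = 2, d(A,C) = √(0² + 1²) = √1 = 1.
d(A,B) + d(B,C) - d(A,C) = 1 + 2 - 1 = 3 - 1 = 2. This is ≥ 0, so the triangle inequality holds for these points.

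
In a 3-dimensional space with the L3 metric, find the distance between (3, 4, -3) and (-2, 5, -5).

(Σ|x_i - y_i|^3)^(1/3) = (|3 - (-2)|^3 + |4 - 5|^3 + |-3 - (-5)|^3)^(1/3)
= (5^3 + 1^3 + 2^3)^(1/3) = (125 + 1 + 8)^(1/3) = (134)^(1/3) ≈ 5.1172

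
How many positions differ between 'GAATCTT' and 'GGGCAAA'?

Differing positions: 2, 3, 4, 5, 6, 7. Hamming distance = 6.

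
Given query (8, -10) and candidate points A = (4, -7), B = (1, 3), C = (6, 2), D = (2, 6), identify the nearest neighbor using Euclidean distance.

Distances: d(A) = 5, d(B) ≈ 14.7648, d(C) ≈ 12.1655, d(D) ≈ 17.088. Nearest: A = (4, -7) with distance 5.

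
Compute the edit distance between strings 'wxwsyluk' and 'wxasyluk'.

Let D[i][j] be the edit distance between the first i characters of 'wxwsyluk' and the first j characters of 'wxasyluk', with D[i][0] = i, D[0][j] = j, and D[i][j] = D[i-1][j-1] if the characters match, else 1 + min(D[i-1][j], D[i][j-1], D[i-1][j-1]). Filling the table (rows: prefixes of 'wxwsyluk', columns: prefixes of 'wxasyluk'):
     ε  w  x  a  s  y  l  u  k
  ε  0  1  2  3  4  5  6  7  8
  w  1  0  1  2  3  4  5  6  7
  x  2  1  0  1  2  3  4  5  6
  w  3  2  1  1  2  3  4  5  6
  s  4  3  2  2  1  2  3  4  5
  y  5  4  3  3  2  1  2  3  4
  l  6  5  4  4  3  2  1  2  3
  u  7  6  5  5  4  3  2  1  2
  k  8  7  6  6  5  4  3  2  1
The bottom-right entry gives D[8][8] = 1, so no sequence of fewer than 1 edit works. Backtracking through the table gives one optimal edit sequence (1 edit):
  wxwsyluk → wxasyluk (sub w→a @3)
Edit distance = 1.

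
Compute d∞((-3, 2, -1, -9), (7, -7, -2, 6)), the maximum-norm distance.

max(|x_i - y_i|) = max(|-3 - 7|, |2 - (-7)|, |-1 - (-2)|, |-9 - 6|) = max(10, 9, 1, 15) = 15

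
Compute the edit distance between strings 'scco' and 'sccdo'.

Let D[i][j] be the edit distance between the first i characters of 'scco' and the first j characters of 'sccdo', with D[i][0] = i, D[0][j] = j, and D[i][j] = D[i-1][j-1] if the characters match, else 1 + min(D[i-1][j], D[i][j-1], D[i-1][j-1]). Filling the table (rows: prefixes of 'scco', columns: prefixes of 'sccdo'):
     ε  s  c  c  d  o
  ε  0  1  2  3  4  5
  s  1  0  1  2  3  4
  c  2  1  0  1  2  3
  c  3  2  1  0  1  2
  o  4  3  2  1  1  1
The bottom-right entry gives D[4][5] = 1, so no sequence of fewer than 1 edit works. Backtracking through the table gives one optimal edit sequence (1 edit):
  scco → sccdo (ins d @4)
Edit distance = 1.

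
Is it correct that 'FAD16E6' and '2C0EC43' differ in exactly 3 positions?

Differing positions: 1, 2, 3, 4, 5, 6, 7. Hamming distance = 7, so the claim that d_H = 3 is false.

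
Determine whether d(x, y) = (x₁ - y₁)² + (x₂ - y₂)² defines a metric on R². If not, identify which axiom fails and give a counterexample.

No. The squared Euclidean distance fails the triangle inequality. Counterexample: x = (0, 0), y = (2, 4), z = (4, 8). d(x,z) = 4² + 8² = 80, but d(x,y) + d(y,z) = (2² + 4²) + (2² + 4²) = 20 + 20 = 40. Since 80 > 40, the triangle inequality is violated. (Note: √d, the ordinary Euclidean distance, IS a metric.)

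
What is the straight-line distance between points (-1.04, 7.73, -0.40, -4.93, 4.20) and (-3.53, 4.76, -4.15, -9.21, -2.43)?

√(Σ(x_i - y_i)²) = √((-1.04 - (-3.53))² + (7.73 - 4.76)² + (-0.4 - (-4.15))² + (-4.93 - (-9.21))² + (4.2 - (-2.43))²)
= √(2.49² + 2.97² + 3.75² + 4.28² + 6.63²) = √(6.2001 + 8.8209 + 14.0625 + 18.3184 + 43.9569) = √91.3588 ≈ 9.5582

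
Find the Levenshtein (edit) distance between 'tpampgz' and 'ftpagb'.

Let D[i][j] be the edit distance between the first i characters of 'tpampgz' and the first j characters of 'ftpagb', with D[i][0] = i, D[0][j] = j, and D[i][j] = D[i-1][j-1] if the characters match, else 1 + min(D[i-1][j], D[i][j-1], D[i-1][j-1]). Filling the table (rows: prefixes of 'tpampgz', columns: prefixes of 'ftpagb'):
     ε  f  t  p  a  g  b
  ε  0  1  2  3  4  5  6
  t  1  1  1  2  3  4  5
  p  2  2  2  1  2  3  4
  a  3  3  3  2  1  2  3
  m  4  4  4  3  2  2  3
  p  5  5  5  4  3  3  3
  g  6  6  6  5  4  3  4
  z  7  7  7  6  5  4  4
The bottom-right entry gives D[7][6] = 4, so no sequence of fewer than 4 edits works. Backtracking through the table gives one optimal edit sequence (4 edits):
  tpampgz → ftpampgz (ins f @1)
  ftpampgz → ftpapgz (del m @5)
  ftpapgz → ftpagz (del p @5)
  ftpagz → ftpagb (sub z→b @6)
Edit distance = 4.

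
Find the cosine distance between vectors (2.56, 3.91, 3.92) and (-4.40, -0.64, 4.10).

With u = (2.56, 3.91, 3.92), v = (-4.40, -0.64, 4.10):
u·v = 2.56·(-4.4) + 3.91·(-0.64) + 3.92·4.1 = (-11.264) + (-2.5024) + 16.072 = 2.3056.
|u| = √(2.56² + 3.91² + 3.92²) = √(6.5536 + 15.2881 + 15.3664) = √37.2081, |v| = √((-4.4)² + (-0.64)² + 4.1²) = √(19.36 + 0.4096 + 16.81) = √36.5796.
cos θ = (u·v)/(|u||v|) = 2.3056/(√37.2081·√36.5796) ≈ 0.0625
Cosine distance = 1 - cos θ ≈ 1 - 0.0625 = 0.9375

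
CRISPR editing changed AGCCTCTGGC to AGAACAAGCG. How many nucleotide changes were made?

Differing positions: 3, 4, 5, 6, 7, 9, 10. Hamming distance = 7.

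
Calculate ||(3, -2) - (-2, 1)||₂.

√(Σ(x_i - y_i)²) = √((3 - (-2))² + (-2 - 1)²)
= √(5² + (-3)²) = √(25 + 9) = √34 ≈ 5.831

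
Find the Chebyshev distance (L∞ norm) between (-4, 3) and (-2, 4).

max(|x_i - y_i|) = max(|-4 - (-2)|, |3 - 4|) = max(2, 1) = 2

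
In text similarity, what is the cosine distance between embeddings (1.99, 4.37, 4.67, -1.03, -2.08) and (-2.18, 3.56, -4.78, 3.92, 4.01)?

With u = (1.99, 4.37, 4.67, -1.03, -2.08), v = (-2.18, 3.56, -4.78, 3.92, 4.01):
u·v = 1.99·(-2.18) + 4.37·3.56 + 4.67·(-4.78) + (-1.03)·3.92 + (-2.08)·4.01 = (-4.3382) + 15.5572 + (-22.3226) + (-4.0376) + (-8.3408) = -23.482.
|u| = √(1.99² + 4.37² + 4.67² + (-1.03)² + (-2.08)²) = √(3.9601 + 19.0969 + 21.8089 + 1.0609 + 4.3264) = √50.2532, |v| = √((-2.18)² + 3.56² + (-4.78)² + 3.92² + 4.01²) = √(4.7524 + 12.6736 + 22.8484 + 15.3664 + 16.0801) = √71.7209.
cos θ = (u·v)/(|u||v|) = -23.482/(√50.2532·√71.7209) ≈ -0.3911
Cosine distance = 1 - cos θ ≈ 1 - (-0.3911) = 1.3911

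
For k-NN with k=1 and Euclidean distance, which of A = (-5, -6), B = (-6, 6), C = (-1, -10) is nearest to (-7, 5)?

Distances: d(A) ≈ 11.1803, d(B) ≈ 1.4142, d(C) ≈ 16.1555. Nearest: B = (-6, 6) with distance 1.4142.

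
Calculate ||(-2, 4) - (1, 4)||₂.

√(Σ(x_i - y_i)²) = √((-2 - 1)² + (4 - 4)²)
= √((-3)² + 0²) = √(9 + 0) = √9 = 3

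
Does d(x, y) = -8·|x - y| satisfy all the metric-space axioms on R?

No. With c = -8 < 0, d fails non-negativity: d(8, 13) = -8·|8 - 13| = -8·5 = -40 < 0.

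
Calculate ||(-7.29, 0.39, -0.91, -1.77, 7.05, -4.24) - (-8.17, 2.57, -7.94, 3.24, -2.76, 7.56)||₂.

√(Σ(x_i - y_i)²) = √((-7.29 - (-8.17))² + (0.39 - 2.57)² + (-0.91 - (-7.94))² + (-1.77 - 3.24)² + (7.05 - (-2.76))² + (-4.24 - 7.56)²)
= √(0.88² + (-2.18)² + 7.03² + (-5.01)² + 9.81² + (-11.8)²) = √(0.7744 + 4.7524 + 49.4209 + 25.1001 + 96.2361 + 139.24) = √315.5239 ≈ 17.763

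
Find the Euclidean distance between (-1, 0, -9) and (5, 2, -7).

√(Σ(x_i - y_i)²) = √((-1 - 5)² + (0 - 2)² + (-9 - (-7))²)
= √((-6)² + (-2)² + (-2)²) = √(36 + 4 + 4) = √44 ≈ 6.6332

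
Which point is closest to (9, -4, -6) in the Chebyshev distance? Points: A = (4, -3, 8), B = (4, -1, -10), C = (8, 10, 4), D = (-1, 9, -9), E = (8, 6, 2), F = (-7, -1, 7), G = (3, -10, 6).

Distances: d(A) = 14, d(B) = 5, d(C) = 14, d(D) = 13, d(E) = 10, d(F) = 16, d(G) = 12. Nearest: B = (4, -1, -10) with distance 5.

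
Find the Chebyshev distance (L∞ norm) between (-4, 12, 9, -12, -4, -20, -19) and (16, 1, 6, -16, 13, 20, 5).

max(|x_i - y_i|) = max(|-4 - 16|, |12 - 1|, |9 - 6|, |-12 - (-16)|, |-4 - 13|, |-20 - 20|, |-19 - 5|) = max(20, 11, 3, 4, 17, 40, 24) = 40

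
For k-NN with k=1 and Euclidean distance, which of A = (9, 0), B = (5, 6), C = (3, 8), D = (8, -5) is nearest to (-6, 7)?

Distances: d(A) ≈ 16.5529, d(B) ≈ 11.0454, d(C) ≈ 9.0554, d(D) ≈ 18.4391. Nearest: C = (3, 8) with distance 9.0554.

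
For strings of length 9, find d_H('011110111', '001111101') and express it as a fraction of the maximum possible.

Differing positions: 2, 6, 8. Hamming distance = 3. The maximum possible Hamming distance for length-9 strings is 9, so d_H/9 = 3/9 ≈ 0.3333.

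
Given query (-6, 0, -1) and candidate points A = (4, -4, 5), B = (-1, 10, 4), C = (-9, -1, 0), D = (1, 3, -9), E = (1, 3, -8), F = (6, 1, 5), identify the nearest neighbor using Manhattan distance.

Distances: d(A) = 20, d(B) = 20, d(C) = 5, d(D) = 18, d(E) = 17, d(F) = 19. Nearest: C = (-9, -1, 0) with distance 5.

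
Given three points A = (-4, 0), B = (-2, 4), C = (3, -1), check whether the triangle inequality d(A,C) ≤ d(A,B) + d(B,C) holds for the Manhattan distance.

d(A,B) = 2 + 4 = 6, d(B,C) = 5 + 5 = 10, d(A,C) = 7 + 1 = 8.
d(A,C) = 8 ≤ 6 + 10 = 16. Triangle inequality is satisfied.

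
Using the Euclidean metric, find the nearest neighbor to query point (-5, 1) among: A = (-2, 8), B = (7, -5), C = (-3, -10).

Distances: d(A) ≈ 7.6158, d(B) ≈ 13.4164, d(C) ≈ 11.1803. Nearest: A = (-2, 8) with distance 7.6158.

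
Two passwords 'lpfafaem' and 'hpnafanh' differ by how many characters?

Differing positions: 1, 3, 7, 8. Hamming distance = 4.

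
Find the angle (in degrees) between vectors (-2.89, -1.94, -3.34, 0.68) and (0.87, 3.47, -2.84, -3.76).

With u = (-2.89, -1.94, -3.34, 0.68), v = (0.87, 3.47, -2.84, -3.76):
u·v = (-2.89)·0.87 + (-1.94)·3.47 + (-3.34)·(-2.84) + 0.68·(-3.76) = (-2.5143) + (-6.7318) + 9.4856 + (-2.5568) = -2.3173.
|u| = √((-2.89)² + (-1.94)² + (-3.34)² + 0.68²) = √(8.3521 + 3.7636 + 11.1556 + 0.4624) = √23.7337, |v| = √(0.87² + 3.47² + (-2.84)² + (-3.76)²) = √(0.7569 + 12.0409 + 8.0656 + 14.1376) = √35.001.
cos θ = (u·v)/(|u||v|) = -2.3173/(√23.7337·√35.001) ≈ -0.080401
θ = arccos(-0.080401) ≈ 94.61°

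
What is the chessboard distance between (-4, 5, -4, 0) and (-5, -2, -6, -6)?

max(|x_i - y_i|) = max(|-4 - (-5)|, |5 - (-2)|, |-4 - (-6)|, |0 - (-6)|) = max(1, 7, 2, 6) = 7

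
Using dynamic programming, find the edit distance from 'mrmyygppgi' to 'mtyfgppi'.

Let D[i][j] be the edit distance between the first i characters of 'mrmyygppgi' and the first j characters of 'mtyfgppi', with D[i][0] = i, D[0][j] = j, and D[i][j] = D[i-1][j-1] if the characters match, else 1 + min(D[i-1][j], D[i][j-1], D[i-1][j-1]). Filling the table (rows: prefixes of 'mrmyygppgi', columns: prefixes of 'mtyfgppi'):
     ε  m  t  y  f  g  p  p  i
  ε  0  1  2  3  4  5  6  7  8
  m  1  0  1  2  3  4  5  6  7
  r  2  1  1  2  3  4  5  6  7
  m  3  2  2  2  3  4  5  6  7
  y  4  3  3  2  3  4  5  6  7
  y  5  4  4  3  3  4  5  6  7
  g  6  5  5  4  4  3  4  5  6
  p  7  6  6  5  5  4  3  4  5
  p  8  7  7  6  6  5  4  3  4
  g  9  8  8  7  7  6  5  4  4
  i 10  9  9  8  8  7  6  5  4
The bottom-right entry gives D[10][8] = 4, so no sequence of fewer than 4 edits works. Backtracking through the table gives one optimal edit sequence (4 edits):
  mrmyygppgi → mmyygppgi (del r @2)
  mmyygppgi → mtyygppgi (sub m→t @2)
  mtyygppgi → mtyfgppgi (sub y→f @4)
  mtyfgppgi → mtyfgppi (del g @8)
Edit distance = 4.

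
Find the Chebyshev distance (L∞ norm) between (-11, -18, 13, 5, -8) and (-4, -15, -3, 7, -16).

max(|x_i - y_i|) = max(|-11 - (-4)|, |-18 - (-15)|, |13 - (-3)|, |5 - 7|, |-8 - (-16)|) = max(7, 3, 16, 2, 8) = 16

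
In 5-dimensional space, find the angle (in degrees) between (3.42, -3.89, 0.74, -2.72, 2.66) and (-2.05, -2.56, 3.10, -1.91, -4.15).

With u = (3.42, -3.89, 0.74, -2.72, 2.66), v = (-2.05, -2.56, 3.10, -1.91, -4.15):
u·v = 3.42·(-2.05) + (-3.89)·(-2.56) + 0.74·3.1 + (-2.72)·(-1.91) + 2.66·(-4.15) = (-7.011) + 9.9584 + 2.294 + 5.1952 + (-11.039) = -0.6024.
|u| = √(3.42² + (-3.89)² + 0.74² + (-2.72)² + 2.66²) = √(11.6964 + 15.1321 + 0.5476 + 7.3984 + 7.0756) = √41.8501, |v| = √((-2.05)² + (-2.56)² + 3.1² + (-1.91)² + (-4.15)²) = √(4.2025 + 6.5536 + 9.61 + 3.6481 + 17.2225) = √41.2367.
cos θ = (u·v)/(|u||v|) = -0.6024/(√41.8501·√41.2367) ≈ -0.014501
θ = arccos(-0.014501) ≈ 90.83°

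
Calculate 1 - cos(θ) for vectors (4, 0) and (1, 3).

With u = (4, 0), v = (1, 3):
u·v = 4·1 + 0·3 = 4 + 0 = 4.
|u| = √(4² + 0²) = √16, |v| = √(1² + 3²) = √10, so |u||v| = √(16·10) = √160.
cos θ = (u·v)/(|u||v|) = 4/√160 ≈ 0.3162
Cosine distance = 1 - cos θ ≈ 1 - 0.3162 = 0.6838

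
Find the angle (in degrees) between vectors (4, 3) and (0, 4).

With u = (4, 3), v = (0, 4):
u·v = 4·0 + 3·4 = 0 + 12 = 12.
|u| = √(4² + 3²) = √25, |v| = √(0² + 4²) = √16, so |u||v| = √(25·16) = √400 = 20.
cos θ = (u·v)/(|u||v|) = 12/20 = 0.6
θ = arccos(0.6) ≈ 53.13°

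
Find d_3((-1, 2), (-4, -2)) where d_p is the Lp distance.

(Σ|x_i - y_i|^3)^(1/3) = (|-1 - (-4)|^3 + |2 - (-2)|^3)^(1/3)
= (3^3 + 4^3)^(1/3) = (27 + 64)^(1/3) = (91)^(1/3) ≈ 4.4979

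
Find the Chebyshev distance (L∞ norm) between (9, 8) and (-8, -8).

max(|x_i - y_i|) = max(|9 - (-8)|, |8 - (-8)|) = max(17, 16) = 17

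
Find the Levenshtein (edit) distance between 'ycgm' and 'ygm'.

Let D[i][j] be the edit distance between the first i characters of 'ycgm' and the first j characters of 'ygm', with D[i][0] = i, D[0][j] = j, and D[i][j] = D[i-1][j-1] if the characters match, else 1 + min(D[i-1][j], D[i][j-1], D[i-1][j-1]). Filling the table (rows: prefixes of 'ycgm', columns: prefixes of 'ygm'):
     ε  y  g  m
  ε  0  1  2  3
  y  1  0  1  2
  c  2  1  1  2
  g  3  2  1  2
  m  4  3  2  1
The bottom-right entry gives D[4][3] = 1, so no sequence of fewer than 1 edit works. Backtracking through the table gives one optimal edit sequence (1 edit):
  ycgm → ygm (del c @2)
Edit distance = 1.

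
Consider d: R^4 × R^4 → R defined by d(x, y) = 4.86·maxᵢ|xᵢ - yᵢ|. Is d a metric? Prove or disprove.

Yes. The L∞ (Chebyshev) norm induces a metric on R^4, and multiplying a metric by a positive constant 4.86 > 0 preserves all four axioms: non-negativity (4.86·||x-y|| ≥ 0), identity (4.86·||x-y|| = 0 ⟺ ||x-y|| = 0 ⟺ x = y), symmetry (||x-y|| = ||y-x||), and the triangle inequality (4.86·||x-z|| ≤ 4.86·||x-y|| + 4.86·||y-z||). So d is a metric.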